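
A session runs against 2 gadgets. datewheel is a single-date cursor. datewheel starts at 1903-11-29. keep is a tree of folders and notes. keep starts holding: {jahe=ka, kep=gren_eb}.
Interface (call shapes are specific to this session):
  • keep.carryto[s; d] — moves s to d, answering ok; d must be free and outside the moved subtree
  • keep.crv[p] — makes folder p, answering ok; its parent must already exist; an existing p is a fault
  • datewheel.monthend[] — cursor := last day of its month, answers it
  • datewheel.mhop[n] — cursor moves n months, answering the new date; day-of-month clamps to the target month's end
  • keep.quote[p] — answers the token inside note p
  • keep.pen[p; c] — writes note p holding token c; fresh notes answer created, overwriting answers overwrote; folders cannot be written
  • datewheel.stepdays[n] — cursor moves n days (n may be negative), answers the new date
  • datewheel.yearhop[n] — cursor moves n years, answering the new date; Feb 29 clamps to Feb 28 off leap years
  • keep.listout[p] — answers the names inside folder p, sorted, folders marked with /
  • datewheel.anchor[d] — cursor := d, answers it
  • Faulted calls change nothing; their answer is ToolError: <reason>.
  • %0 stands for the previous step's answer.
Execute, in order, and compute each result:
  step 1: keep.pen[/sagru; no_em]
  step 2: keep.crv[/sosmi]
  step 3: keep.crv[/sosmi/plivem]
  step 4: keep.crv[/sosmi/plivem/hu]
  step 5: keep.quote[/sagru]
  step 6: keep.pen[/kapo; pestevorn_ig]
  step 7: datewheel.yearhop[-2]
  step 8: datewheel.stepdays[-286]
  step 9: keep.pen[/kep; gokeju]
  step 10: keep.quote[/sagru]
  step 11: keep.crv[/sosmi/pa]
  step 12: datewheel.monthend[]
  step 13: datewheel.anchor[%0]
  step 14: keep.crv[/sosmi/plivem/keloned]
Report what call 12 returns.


>> keep.pen(p: /sagru, c: no_em)
<< created
>> keep.crv(p: /sosmi)
<< ok
>> keep.crv(p: /sosmi/plivem)
<< ok
>> keep.crv(p: /sosmi/plivem/hu)
<< ok
>> keep.quote(p: /sagru)
<< no_em
>> keep.pen(p: /kapo, c: pestevorn_ig)
<< created
>> datewheel.yearhop(n: -2)
<< 1901-11-29
>> datewheel.stepdays(n: -286)
<< 1901-02-16
>> keep.pen(p: /kep, c: gokeju)
<< overwrote
>> keep.quote(p: /sagru)
<< no_em
>> keep.crv(p: /sosmi/pa)
<< ok
>> datewheel.monthend()
<< 1901-02-28
>> datewheel.anchor(d: %0)
<< 1901-02-28
>> keep.crv(p: /sosmi/plivem/keloned)
<< ok

Answer: 1901-02-28


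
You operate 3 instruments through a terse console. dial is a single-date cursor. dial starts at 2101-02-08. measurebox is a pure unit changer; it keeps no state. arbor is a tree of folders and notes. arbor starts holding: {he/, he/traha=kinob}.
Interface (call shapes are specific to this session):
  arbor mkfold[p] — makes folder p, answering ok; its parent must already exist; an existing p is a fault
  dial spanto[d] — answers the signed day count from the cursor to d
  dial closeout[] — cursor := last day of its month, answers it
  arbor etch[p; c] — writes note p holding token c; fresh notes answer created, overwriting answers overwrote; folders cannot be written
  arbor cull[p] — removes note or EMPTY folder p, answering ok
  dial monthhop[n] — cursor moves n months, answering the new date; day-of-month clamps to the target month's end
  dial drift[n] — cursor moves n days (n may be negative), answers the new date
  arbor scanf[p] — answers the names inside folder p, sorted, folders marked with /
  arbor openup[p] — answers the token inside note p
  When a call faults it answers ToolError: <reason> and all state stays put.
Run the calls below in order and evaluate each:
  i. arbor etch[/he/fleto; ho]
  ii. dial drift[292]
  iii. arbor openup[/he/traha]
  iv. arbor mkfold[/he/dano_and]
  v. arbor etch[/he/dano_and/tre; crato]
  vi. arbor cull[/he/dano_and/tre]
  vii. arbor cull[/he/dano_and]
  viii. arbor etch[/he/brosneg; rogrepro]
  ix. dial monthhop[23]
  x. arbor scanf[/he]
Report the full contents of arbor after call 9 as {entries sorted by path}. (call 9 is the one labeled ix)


Step: arbor etch[/he/fleto; ho]
Result: created
Step: dial drift[292]
Result: 2101-11-27
Step: arbor openup[/he/traha]
Result: kinob
Step: arbor mkfold[/he/dano_and]
Result: ok
Step: arbor etch[/he/dano_and/tre; crato]
Result: created
Step: arbor cull[/he/dano_and/tre]
Result: ok
Step: arbor cull[/he/dano_and]
Result: ok
Step: arbor etch[/he/brosneg; rogrepro]
Result: created
Step: dial monthhop[23]
Result: 2103-10-27
Step: arbor scanf[/he]
Result: [brosneg, fleto, traha]

Answer: {he/, he/brosneg=rogrepro, he/fleto=ho, he/traha=kinob}


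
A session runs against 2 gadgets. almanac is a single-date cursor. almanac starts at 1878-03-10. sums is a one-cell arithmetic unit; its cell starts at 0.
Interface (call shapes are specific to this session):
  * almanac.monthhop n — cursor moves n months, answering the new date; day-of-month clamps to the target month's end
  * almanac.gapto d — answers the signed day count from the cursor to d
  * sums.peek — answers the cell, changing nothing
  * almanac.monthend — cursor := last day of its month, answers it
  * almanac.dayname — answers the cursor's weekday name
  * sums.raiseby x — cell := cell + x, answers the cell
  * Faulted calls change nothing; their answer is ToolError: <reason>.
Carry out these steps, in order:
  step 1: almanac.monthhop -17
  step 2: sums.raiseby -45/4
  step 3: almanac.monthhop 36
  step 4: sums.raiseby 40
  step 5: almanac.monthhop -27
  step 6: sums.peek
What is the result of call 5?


Answer: 1877-07-10

Derivation:
$ almanac.monthhop n='-17'
[out] 1876-10-10
$ sums.raiseby x='-45/4'
[out] -45/4
$ almanac.monthhop n='36'
[out] 1879-10-10
$ sums.raiseby x='40'
[out] 115/4
$ almanac.monthhop n='-27'
[out] 1877-07-10
$ sums.peek
[out] 115/4


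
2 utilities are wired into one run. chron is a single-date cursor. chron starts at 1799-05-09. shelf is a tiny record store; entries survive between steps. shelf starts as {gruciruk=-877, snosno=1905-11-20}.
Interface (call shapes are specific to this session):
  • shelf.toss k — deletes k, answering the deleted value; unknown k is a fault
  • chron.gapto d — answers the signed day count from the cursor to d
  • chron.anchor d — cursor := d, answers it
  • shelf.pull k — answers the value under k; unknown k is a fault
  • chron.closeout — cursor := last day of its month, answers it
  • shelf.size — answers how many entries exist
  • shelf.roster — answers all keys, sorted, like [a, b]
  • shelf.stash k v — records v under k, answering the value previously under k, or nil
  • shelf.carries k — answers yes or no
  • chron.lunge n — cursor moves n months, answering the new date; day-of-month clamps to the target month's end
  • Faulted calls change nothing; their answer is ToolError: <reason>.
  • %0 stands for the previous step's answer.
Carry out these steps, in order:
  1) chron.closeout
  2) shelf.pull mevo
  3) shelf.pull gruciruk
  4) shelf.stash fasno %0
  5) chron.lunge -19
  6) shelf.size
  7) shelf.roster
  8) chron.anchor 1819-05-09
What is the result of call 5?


Answer: 1797-10-31

Derivation:
$ closeout
:: 1799-05-31
$ pull mevo
:: ToolError: no such key mevo
$ pull gruciruk
:: -877
$ stash fasno %0
:: nil
$ lunge -19
:: 1797-10-31
$ size
:: 3
$ roster
:: [fasno, gruciruk, snosno]
$ anchor 1819-05-09
:: 1819-05-09


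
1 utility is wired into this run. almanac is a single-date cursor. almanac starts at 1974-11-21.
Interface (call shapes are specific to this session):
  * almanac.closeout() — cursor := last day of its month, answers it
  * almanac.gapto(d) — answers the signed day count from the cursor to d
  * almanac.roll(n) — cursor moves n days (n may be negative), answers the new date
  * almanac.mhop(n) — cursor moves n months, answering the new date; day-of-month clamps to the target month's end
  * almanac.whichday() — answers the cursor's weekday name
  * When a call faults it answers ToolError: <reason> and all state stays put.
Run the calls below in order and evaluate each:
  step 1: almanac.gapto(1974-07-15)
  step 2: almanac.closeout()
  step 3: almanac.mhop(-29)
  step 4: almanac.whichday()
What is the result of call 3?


CALL gapto[d: 1974-07-15]
RET  -129
CALL closeout[]
RET  1974-11-30
CALL mhop[n: -29]
RET  1972-06-30
CALL whichday[]
RET  Friday

Answer: 1972-06-30


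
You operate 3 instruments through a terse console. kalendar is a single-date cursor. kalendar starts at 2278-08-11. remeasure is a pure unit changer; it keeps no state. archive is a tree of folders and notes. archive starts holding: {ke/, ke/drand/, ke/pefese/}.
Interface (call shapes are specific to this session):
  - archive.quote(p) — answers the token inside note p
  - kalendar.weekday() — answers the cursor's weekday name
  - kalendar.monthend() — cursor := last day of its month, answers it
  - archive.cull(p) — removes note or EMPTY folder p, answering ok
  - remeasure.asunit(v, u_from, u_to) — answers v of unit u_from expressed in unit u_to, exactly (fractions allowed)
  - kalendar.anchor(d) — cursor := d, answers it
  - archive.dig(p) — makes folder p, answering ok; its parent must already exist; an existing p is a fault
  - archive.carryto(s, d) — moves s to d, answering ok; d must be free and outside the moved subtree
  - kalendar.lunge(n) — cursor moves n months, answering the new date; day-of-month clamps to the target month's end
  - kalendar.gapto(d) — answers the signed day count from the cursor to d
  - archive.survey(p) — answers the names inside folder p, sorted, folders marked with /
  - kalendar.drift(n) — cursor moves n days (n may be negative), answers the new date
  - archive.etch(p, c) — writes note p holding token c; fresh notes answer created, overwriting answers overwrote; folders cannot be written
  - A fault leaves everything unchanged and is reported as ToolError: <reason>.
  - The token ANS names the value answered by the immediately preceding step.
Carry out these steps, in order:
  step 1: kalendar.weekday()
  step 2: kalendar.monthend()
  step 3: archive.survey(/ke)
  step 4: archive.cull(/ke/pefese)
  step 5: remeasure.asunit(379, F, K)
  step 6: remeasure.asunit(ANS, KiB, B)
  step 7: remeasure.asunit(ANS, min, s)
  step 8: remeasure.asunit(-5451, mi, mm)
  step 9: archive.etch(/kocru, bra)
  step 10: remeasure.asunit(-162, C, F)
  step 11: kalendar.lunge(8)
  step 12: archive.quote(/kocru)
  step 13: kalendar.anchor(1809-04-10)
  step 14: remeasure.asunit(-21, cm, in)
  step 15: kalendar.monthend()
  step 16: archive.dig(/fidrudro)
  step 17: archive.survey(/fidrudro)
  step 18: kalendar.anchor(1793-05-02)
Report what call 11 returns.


$ kalendar.weekday
= Sunday
$ kalendar.monthend
= 2278-08-31
$ archive.survey p='/ke'
= [drand/, pefese/]
$ archive.cull p='/ke/pefese'
= ok
$ remeasure.asunit v='379' u_from='F' u_to='K'
= 83867/180
$ remeasure.asunit v='ANS' u_from='KiB' u_to='B'
= 21469952/45
$ remeasure.asunit v='ANS' u_from='min' u_to='s'
= 85879808/3
$ remeasure.asunit v='-5451' u_from='mi' u_to='mm'
= -8772534144
$ archive.etch p='/kocru' c='bra'
= created
$ remeasure.asunit v='-162' u_from='C' u_to='F'
= -1298/5
$ kalendar.lunge n='8'
= 2279-04-30
$ archive.quote p='/kocru'
= bra
$ kalendar.anchor d='1809-04-10'
= 1809-04-10
$ remeasure.asunit v='-21' u_from='cm' u_to='in'
= -1050/127
$ kalendar.monthend
= 1809-04-30
$ archive.dig p='/fidrudro'
= ok
$ archive.survey p='/fidrudro'
= []
$ kalendar.anchor d='1793-05-02'
= 1793-05-02

Answer: 2279-04-30


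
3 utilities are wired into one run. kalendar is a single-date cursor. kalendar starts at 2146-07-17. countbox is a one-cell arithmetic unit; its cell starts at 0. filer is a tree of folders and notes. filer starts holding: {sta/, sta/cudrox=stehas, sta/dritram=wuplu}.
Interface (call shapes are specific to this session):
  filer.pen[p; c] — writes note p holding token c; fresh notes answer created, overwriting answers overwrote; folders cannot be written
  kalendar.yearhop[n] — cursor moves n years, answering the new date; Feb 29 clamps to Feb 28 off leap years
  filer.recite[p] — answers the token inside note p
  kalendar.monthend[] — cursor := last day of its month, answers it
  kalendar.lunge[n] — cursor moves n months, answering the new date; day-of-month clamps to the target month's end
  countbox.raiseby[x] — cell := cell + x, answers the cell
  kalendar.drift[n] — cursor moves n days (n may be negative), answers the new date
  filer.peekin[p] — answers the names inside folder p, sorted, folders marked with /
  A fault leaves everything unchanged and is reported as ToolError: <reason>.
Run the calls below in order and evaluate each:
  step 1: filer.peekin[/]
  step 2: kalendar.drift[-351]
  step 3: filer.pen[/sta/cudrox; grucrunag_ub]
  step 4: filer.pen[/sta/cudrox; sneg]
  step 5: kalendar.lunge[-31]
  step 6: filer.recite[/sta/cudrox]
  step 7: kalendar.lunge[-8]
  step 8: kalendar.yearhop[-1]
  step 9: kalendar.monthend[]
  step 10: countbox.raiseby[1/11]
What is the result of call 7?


Answer: 2142-04-30

Derivation:
$ filer.peekin p='/'
:: [sta/]
$ kalendar.drift n='-351'
:: 2145-07-31
$ filer.pen p='/sta/cudrox' c='grucrunag_ub'
:: overwrote
$ filer.pen p='/sta/cudrox' c='sneg'
:: overwrote
$ kalendar.lunge n='-31'
:: 2142-12-31
$ filer.recite p='/sta/cudrox'
:: sneg
$ kalendar.lunge n='-8'
:: 2142-04-30
$ kalendar.yearhop n='-1'
:: 2141-04-30
$ kalendar.monthend
:: 2141-04-30
$ countbox.raiseby x='1/11'
:: 1/11


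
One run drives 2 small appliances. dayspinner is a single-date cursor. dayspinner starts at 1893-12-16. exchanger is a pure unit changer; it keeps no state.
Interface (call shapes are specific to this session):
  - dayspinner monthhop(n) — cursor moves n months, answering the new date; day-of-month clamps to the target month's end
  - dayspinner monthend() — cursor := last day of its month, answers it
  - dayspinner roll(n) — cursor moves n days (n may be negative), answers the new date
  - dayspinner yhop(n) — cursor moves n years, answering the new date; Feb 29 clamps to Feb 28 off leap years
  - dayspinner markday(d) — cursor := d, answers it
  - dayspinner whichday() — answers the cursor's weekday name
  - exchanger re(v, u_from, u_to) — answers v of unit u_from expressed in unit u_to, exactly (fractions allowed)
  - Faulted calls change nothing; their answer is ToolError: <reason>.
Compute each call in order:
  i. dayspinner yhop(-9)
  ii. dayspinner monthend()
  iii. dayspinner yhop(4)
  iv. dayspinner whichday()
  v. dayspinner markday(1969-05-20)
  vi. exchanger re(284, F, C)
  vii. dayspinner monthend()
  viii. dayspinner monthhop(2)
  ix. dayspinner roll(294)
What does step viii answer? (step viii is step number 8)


Do: dayspinner yhop[n=-9]
See: 1884-12-16
Do: dayspinner monthend[]
See: 1884-12-31
Do: dayspinner yhop[n=4]
See: 1888-12-31
Do: dayspinner whichday[]
See: Monday
Do: dayspinner markday[d=1969-05-20]
See: 1969-05-20
Do: exchanger re[v=284; u_from=F; u_to=C]
See: 140
Do: dayspinner monthend[]
See: 1969-05-31
Do: dayspinner monthhop[n=2]
See: 1969-07-31
Do: dayspinner roll[n=294]
See: 1970-05-21

Answer: 1969-07-31


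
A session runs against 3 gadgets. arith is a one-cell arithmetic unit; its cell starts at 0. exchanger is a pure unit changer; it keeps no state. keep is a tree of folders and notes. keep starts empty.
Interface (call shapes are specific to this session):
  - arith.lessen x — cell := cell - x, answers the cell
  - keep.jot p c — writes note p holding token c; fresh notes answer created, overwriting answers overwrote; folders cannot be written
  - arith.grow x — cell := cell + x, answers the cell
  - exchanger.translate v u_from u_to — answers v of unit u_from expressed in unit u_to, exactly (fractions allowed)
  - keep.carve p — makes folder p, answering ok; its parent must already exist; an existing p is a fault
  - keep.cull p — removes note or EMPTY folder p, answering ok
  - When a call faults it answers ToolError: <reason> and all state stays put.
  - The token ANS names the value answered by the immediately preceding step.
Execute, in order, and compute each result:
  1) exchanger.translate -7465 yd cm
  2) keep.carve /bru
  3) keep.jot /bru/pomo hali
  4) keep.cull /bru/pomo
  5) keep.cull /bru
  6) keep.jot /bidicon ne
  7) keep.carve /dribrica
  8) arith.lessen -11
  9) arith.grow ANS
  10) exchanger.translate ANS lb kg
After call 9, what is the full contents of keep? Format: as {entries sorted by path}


Answer: {bidicon=ne, dribrica/}

Derivation:
// exchanger.translate(v: -7465, u_from: yd, u_to: cm) ~> -3412998/5
// keep.carve(p: /bru) ~> ok
// keep.jot(p: /bru/pomo, c: hali) ~> created
// keep.cull(p: /bru/pomo) ~> ok
// keep.cull(p: /bru) ~> ok
// keep.jot(p: /bidicon, c: ne) ~> created
// keep.carve(p: /dribrica) ~> ok
// arith.lessen(x: -11) ~> 11
// arith.grow(x: ANS) ~> 22
// exchanger.translate(v: ANS, u_from: lb, u_to: kg) ~> 498951607/50000000


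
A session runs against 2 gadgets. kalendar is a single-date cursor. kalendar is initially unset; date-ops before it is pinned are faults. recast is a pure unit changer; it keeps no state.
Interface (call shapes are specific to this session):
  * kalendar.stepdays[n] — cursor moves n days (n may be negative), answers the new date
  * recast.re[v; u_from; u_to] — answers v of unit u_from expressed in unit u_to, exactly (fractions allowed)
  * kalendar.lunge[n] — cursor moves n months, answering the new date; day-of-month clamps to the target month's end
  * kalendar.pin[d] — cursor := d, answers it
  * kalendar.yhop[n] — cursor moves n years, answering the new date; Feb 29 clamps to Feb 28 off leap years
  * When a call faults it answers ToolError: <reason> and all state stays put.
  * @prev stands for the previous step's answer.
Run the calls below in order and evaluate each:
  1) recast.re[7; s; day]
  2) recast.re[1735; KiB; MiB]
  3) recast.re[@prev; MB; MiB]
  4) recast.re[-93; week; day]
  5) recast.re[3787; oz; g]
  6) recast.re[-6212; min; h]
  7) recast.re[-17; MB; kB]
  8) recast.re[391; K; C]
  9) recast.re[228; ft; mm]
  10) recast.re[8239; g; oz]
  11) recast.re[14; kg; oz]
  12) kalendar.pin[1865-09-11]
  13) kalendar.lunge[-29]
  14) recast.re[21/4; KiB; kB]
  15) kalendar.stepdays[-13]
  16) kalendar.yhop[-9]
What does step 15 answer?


[in] recast.re v→7 u_from→s u_to→day
= 7/86400
[in] recast.re v→1735 u_from→KiB u_to→MiB
= 1735/1024
[in] recast.re v→@prev u_from→MB u_to→MiB
= 27109375/16777216
[in] recast.re v→-93 u_from→week u_to→day
= -651
[in] recast.re v→3787 u_from→oz u_to→g
= 171775430519/1600000
[in] recast.re v→-6212 u_from→min u_to→h
= -1553/15
[in] recast.re v→-17 u_from→MB u_to→kB
= -17000
[in] recast.re v→391 u_from→K u_to→C
= 2357/20
[in] recast.re v→228 u_from→ft u_to→mm
= 347472/5
[in] recast.re v→8239 u_from→g u_to→oz
= 171200000/589081
[in] recast.re v→14 u_from→kg u_to→oz
= 3200000000/6479891
[in] kalendar.pin d→1865-09-11
= 1865-09-11
[in] kalendar.lunge n→-29
= 1863-04-11
[in] recast.re v→21/4 u_from→KiB u_to→kB
= 672/125
[in] kalendar.stepdays n→-13
= 1863-03-29
[in] kalendar.yhop n→-9
= 1854-03-29

Answer: 1863-03-29


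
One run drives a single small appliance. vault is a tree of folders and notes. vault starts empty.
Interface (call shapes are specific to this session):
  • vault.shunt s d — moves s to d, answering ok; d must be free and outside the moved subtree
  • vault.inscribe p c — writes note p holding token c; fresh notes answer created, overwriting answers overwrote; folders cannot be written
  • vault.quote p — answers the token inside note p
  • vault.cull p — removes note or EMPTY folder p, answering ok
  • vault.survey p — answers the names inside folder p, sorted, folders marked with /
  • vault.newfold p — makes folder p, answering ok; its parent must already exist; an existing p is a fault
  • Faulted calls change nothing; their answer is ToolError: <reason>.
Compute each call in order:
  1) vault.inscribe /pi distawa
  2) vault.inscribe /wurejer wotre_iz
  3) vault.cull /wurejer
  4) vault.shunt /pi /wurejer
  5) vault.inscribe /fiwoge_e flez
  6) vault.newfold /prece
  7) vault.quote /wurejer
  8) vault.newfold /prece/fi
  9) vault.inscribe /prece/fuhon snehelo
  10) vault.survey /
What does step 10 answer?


>> inscribe(/pi, distawa)
<< created
>> inscribe(/wurejer, wotre_iz)
<< created
>> cull(/wurejer)
<< ok
>> shunt(/pi, /wurejer)
<< ok
>> inscribe(/fiwoge_e, flez)
<< created
>> newfold(/prece)
<< ok
>> quote(/wurejer)
<< distawa
>> newfold(/prece/fi)
<< ok
>> inscribe(/prece/fuhon, snehelo)
<< created
>> survey(/)
<< [fiwoge_e, prece/, wurejer]

Answer: [fiwoge_e, prece/, wurejer]


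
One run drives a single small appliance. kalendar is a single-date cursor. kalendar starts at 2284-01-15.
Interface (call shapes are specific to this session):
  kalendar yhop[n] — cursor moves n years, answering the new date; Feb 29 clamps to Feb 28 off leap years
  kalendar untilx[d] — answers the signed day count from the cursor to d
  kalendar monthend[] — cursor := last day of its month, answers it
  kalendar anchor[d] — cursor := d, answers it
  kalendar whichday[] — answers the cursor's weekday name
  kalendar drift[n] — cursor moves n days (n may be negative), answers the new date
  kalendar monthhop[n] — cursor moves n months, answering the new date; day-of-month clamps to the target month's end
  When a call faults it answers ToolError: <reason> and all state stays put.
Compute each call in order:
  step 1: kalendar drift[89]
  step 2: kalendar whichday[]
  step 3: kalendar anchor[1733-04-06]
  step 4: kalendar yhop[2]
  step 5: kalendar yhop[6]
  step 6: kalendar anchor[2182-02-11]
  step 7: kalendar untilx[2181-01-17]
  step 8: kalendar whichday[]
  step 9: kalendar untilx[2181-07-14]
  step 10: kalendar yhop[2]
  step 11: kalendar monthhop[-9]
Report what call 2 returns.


Invoking kalendar drift with n→89, and see 2284-04-13.
I try kalendar whichday, and see Sunday.
Then kalendar anchor with d→1733-04-06, → 1733-04-06.
Calling kalendar yhop with n→2, yielding 1735-04-06.
I run kalendar yhop with n→6, yielding 1741-04-06.
Then kalendar anchor with d→2182-02-11, yielding 2182-02-11.
Calling kalendar untilx with d→2181-01-17, and observe -390.
Next I call kalendar whichday, which returns Monday.
I invoke kalendar untilx with d→2181-07-14, and get -212.
I invoke kalendar yhop with n→2: 2184-02-11.
I try kalendar monthhop with n→-9: 2183-05-11.

Answer: Sunday


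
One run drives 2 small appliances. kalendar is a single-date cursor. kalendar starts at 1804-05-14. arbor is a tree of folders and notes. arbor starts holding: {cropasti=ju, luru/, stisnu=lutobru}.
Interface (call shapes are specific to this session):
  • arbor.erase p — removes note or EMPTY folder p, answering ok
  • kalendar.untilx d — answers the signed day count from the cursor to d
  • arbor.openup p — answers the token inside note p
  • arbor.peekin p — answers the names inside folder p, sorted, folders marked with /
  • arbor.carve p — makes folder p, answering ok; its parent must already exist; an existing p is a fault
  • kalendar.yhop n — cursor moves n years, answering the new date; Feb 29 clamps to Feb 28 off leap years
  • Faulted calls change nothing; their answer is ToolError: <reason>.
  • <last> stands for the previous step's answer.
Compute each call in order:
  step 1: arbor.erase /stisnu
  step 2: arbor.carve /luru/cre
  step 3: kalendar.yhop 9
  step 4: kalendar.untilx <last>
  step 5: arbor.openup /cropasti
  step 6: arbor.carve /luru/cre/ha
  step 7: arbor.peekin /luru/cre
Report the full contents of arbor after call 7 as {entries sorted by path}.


Answer: {cropasti=ju, luru/, luru/cre/, luru/cre/ha/}

Derivation:
Then arbor.erase on p='/stisnu', and see ok.
I use arbor.carve on p='/luru/cre', and observe ok.
I use kalendar.yhop on n='9', giving 1813-05-14.
Next I call kalendar.untilx on d='<last>', and get 0.
Now I run arbor.openup on p='/cropasti', and get ju.
I try arbor.carve on p='/luru/cre/ha', giving ok.
Now I run arbor.peekin on p='/luru/cre', giving [ha/].


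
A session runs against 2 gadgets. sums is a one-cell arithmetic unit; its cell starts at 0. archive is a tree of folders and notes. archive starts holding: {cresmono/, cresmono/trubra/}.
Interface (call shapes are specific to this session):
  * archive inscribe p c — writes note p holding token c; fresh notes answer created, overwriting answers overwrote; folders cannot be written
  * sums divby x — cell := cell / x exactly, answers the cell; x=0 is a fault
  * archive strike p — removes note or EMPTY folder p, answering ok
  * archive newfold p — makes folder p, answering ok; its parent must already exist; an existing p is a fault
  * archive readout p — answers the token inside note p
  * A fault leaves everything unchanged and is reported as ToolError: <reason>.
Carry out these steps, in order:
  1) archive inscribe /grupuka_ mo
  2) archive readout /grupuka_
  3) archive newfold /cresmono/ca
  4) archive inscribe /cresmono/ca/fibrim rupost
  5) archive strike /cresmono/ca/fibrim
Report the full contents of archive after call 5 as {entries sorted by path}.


Answer: {cresmono/, cresmono/ca/, cresmono/trubra/, grupuka_=mo}

Derivation:
Now I run archive inscribe(p: /grupuka_, c: mo), — result: created.
Using archive readout(p: /grupuka_), and observe mo.
Then archive newfold(p: /cresmono/ca), and see ok.
I try archive inscribe(p: /cresmono/ca/fibrim, c: rupost), yielding created.
Invoking archive strike(p: /cresmono/ca/fibrim), yielding ok.


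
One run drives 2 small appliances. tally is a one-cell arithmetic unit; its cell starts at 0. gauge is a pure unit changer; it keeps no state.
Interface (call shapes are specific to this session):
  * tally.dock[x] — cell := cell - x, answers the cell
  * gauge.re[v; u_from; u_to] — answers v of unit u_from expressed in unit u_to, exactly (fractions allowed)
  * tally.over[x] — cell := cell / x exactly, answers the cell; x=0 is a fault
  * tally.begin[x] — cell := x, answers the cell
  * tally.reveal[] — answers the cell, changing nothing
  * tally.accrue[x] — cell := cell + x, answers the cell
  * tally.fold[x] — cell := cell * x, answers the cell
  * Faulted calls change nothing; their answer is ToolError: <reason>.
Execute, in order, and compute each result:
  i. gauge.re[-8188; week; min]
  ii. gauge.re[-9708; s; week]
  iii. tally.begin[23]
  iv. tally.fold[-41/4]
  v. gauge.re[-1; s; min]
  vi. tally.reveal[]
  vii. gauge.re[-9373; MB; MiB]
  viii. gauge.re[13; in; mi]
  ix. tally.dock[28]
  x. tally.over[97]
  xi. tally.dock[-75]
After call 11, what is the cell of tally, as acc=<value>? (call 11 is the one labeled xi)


Act: gauge.re[v→-8188; u_from→week; u_to→min]
Obs: -82535040
Act: gauge.re[v→-9708; u_from→s; u_to→week]
Obs: -809/50400
Act: tally.begin[x→23]
Obs: 23
Act: tally.fold[x→-41/4]
Obs: -943/4
Act: gauge.re[v→-1; u_from→s; u_to→min]
Obs: -1/60
Act: tally.reveal[]
Obs: -943/4
Act: gauge.re[v→-9373; u_from→MB; u_to→MiB]
Obs: -146453125/16384
Act: gauge.re[v→13; u_from→in; u_to→mi]
Obs: 13/63360
Act: tally.dock[x→28]
Obs: -1055/4
Act: tally.over[x→97]
Obs: -1055/388
Act: tally.dock[x→-75]
Obs: 28045/388

Answer: acc=28045/388


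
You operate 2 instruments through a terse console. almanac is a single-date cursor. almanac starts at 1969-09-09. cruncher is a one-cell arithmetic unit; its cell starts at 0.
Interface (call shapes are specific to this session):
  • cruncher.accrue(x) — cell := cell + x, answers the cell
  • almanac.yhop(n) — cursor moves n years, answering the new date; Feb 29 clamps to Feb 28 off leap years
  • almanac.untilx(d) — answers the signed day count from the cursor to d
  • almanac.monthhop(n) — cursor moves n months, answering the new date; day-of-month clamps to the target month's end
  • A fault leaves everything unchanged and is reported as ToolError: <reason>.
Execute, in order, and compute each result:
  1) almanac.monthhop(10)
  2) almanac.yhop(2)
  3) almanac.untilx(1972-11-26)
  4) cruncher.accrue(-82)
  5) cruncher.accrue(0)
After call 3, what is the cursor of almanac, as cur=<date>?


Answer: cur=1972-07-09

Derivation:
Calling almanac.monthhop using n: 10, which returns 1970-07-09.
I try almanac.yhop using n: 2, and observe 1972-07-09.
I use almanac.untilx using d: 1972-11-26, and get 140.
Next I call cruncher.accrue using x: -82, — result: -82.
I use cruncher.accrue using x: 0, and observe -82.


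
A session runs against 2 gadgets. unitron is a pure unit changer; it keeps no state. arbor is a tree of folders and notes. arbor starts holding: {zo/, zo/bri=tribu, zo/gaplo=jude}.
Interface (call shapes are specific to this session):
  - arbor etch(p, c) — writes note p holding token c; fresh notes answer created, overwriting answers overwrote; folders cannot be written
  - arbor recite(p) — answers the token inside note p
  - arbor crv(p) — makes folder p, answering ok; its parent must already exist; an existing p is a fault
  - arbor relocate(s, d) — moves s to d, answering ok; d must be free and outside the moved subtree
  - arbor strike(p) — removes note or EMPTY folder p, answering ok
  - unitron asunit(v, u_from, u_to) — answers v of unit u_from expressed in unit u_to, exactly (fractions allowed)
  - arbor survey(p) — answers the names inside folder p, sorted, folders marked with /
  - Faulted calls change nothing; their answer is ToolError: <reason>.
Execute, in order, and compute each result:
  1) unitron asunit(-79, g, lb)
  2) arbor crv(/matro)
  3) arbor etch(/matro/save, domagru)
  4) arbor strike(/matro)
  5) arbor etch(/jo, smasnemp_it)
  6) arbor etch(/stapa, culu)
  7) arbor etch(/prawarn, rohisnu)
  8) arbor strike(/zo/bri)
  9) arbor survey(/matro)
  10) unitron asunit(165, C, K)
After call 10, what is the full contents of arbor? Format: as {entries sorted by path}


Answer: {jo=smasnemp_it, matro/, matro/save=domagru, prawarn=rohisnu, stapa=culu, zo/, zo/gaplo=jude}

Derivation:
> unitron asunit v='-79' u_from='g' u_to='lb'
= -7900000/45359237
> arbor crv p='/matro'
= ok
> arbor etch p='/matro/save' c='domagru'
= created
> arbor strike p='/matro'
= ToolError: not empty
> arbor etch p='/jo' c='smasnemp_it'
= created
> arbor etch p='/stapa' c='culu'
= created
> arbor etch p='/prawarn' c='rohisnu'
= created
> arbor strike p='/zo/bri'
= ok
> arbor survey p='/matro'
= [save]
> unitron asunit v='165' u_from='C' u_to='K'
= 8763/20


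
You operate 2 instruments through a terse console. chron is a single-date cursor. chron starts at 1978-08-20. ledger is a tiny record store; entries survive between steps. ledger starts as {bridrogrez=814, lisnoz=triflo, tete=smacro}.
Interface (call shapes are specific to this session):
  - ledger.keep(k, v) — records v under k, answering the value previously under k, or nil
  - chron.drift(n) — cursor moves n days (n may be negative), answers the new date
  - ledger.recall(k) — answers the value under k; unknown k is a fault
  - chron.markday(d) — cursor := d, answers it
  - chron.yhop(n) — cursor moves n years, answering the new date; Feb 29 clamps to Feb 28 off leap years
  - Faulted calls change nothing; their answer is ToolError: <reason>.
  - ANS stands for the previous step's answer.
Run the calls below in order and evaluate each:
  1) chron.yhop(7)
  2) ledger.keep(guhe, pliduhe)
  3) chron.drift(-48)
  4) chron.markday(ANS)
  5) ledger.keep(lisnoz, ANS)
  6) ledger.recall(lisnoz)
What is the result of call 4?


==> yhop(n→7)
<== 1985-08-20
==> keep(k→guhe, v→pliduhe)
<== nil
==> drift(n→-48)
<== 1985-07-03
==> markday(d→ANS)
<== 1985-07-03
==> keep(k→lisnoz, v→ANS)
<== triflo
==> recall(k→lisnoz)
<== 1985-07-03

Answer: 1985-07-03


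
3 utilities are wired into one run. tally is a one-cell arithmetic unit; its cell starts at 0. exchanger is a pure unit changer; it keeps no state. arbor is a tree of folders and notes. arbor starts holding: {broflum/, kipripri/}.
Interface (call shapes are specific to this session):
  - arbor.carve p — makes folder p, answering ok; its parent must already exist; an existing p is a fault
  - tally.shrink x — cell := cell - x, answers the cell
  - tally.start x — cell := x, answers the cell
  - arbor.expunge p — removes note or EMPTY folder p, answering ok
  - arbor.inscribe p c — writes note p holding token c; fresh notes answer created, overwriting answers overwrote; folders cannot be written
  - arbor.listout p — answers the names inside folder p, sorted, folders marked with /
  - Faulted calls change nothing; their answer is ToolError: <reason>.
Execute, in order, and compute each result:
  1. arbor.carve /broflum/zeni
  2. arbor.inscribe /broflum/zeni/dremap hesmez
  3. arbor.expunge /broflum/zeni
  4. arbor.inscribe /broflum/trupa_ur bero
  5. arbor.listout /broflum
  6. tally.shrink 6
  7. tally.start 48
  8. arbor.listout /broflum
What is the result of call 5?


I try arbor.carve(p='/broflum/zeni'), and see ok.
I invoke arbor.inscribe(p='/broflum/zeni/dremap', c='hesmez'), → created.
Calling arbor.expunge(p='/broflum/zeni'), → ToolError: not empty.
Using arbor.inscribe(p='/broflum/trupa_ur', c='bero'), and see created.
I run arbor.listout(p='/broflum'), giving [trupa_ur, zeni/].
Now I run tally.shrink(x='6'), and see -6.
Now I run tally.start(x='48'), and get 48.
I call arbor.listout(p='/broflum'), and see [trupa_ur, zeni/].

Answer: [trupa_ur, zeni/]


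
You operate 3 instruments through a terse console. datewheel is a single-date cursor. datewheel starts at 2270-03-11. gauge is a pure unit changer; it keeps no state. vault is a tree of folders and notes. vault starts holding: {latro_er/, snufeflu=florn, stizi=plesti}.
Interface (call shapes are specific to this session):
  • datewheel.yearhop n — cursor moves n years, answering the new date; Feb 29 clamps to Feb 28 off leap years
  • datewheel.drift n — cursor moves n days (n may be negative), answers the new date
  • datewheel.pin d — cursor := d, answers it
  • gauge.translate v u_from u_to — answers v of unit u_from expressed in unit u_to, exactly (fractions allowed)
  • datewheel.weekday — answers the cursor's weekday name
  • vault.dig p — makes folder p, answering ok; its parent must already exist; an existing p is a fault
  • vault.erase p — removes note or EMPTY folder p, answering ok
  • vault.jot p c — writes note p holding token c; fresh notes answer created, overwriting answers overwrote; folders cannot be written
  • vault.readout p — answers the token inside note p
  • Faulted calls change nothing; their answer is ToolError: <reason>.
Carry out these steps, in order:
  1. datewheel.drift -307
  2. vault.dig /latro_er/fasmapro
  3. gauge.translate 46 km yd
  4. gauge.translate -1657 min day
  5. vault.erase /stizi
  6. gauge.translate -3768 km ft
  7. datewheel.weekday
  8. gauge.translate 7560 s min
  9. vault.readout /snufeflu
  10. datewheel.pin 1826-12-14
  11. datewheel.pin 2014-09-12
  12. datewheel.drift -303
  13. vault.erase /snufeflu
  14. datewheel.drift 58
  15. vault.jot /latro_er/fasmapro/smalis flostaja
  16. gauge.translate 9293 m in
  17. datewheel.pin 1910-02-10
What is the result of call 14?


Answer: 2014-01-10

Derivation:
Now I run datewheel.drift with n='-307': 2269-05-08.
I invoke vault.dig with p='/latro_er/fasmapro', yielding ok.
Using gauge.translate with v='46', u_from='km', u_to='yd', and get 57500000/1143.
I call gauge.translate with v='-1657', u_from='min', u_to='day', — result: -1657/1440.
I call vault.erase with p='/stizi', giving ok.
Next I call gauge.translate with v='-3768', u_from='km', u_to='ft', → -1570000000/127.
I invoke datewheel.weekday(), → Saturday.
I call gauge.translate with v='7560', u_from='s', u_to='min', yielding 126.
Calling vault.readout with p='/snufeflu', and get florn.
Using datewheel.pin with d='1826-12-14', yielding 1826-12-14.
Next I call datewheel.pin with d='2014-09-12': 2014-09-12.
Invoking datewheel.drift with n='-303', and see 2013-11-13.
Calling vault.erase with p='/snufeflu': ok.
I invoke datewheel.drift with n='58', and see 2014-01-10.
I run vault.jot with p='/latro_er/fasmapro/smalis', c='flostaja', yielding created.
Then gauge.translate with v='9293', u_from='m', u_to='in', and observe 46465000/127.
Using datewheel.pin with d='1910-02-10', — result: 1910-02-10.


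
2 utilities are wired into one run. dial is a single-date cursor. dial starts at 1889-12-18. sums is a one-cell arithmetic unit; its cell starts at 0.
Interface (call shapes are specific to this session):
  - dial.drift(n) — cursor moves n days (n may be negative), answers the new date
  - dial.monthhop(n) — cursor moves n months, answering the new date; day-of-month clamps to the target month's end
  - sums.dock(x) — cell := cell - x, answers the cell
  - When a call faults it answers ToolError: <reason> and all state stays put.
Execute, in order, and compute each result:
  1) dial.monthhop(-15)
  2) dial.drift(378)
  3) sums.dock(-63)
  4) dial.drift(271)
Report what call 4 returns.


Answer: 1890-06-29

Derivation:
CALL monthhop[-15]
RET  1888-09-18
CALL drift[378]
RET  1889-10-01
CALL dock[-63]
RET  63
CALL drift[271]
RET  1890-06-29


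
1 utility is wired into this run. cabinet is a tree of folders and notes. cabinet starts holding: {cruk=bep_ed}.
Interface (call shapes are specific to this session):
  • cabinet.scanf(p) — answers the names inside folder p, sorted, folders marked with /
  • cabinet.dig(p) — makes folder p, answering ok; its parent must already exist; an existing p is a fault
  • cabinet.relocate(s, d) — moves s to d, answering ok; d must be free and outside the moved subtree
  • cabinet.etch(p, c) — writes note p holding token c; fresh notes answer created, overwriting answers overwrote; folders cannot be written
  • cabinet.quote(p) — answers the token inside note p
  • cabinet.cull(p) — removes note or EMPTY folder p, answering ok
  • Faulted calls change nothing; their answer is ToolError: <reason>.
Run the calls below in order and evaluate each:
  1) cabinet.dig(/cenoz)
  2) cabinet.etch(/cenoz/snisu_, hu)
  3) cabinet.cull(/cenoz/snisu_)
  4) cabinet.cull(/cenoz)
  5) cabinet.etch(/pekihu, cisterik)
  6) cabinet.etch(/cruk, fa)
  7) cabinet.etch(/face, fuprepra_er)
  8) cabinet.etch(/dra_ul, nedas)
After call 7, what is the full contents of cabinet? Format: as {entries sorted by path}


Answer: {cruk=fa, face=fuprepra_er, pekihu=cisterik}

Derivation:
-> cabinet.dig(p: /cenoz)
<- ok
-> cabinet.etch(p: /cenoz/snisu_, c: hu)
<- created
-> cabinet.cull(p: /cenoz/snisu_)
<- ok
-> cabinet.cull(p: /cenoz)
<- ok
-> cabinet.etch(p: /pekihu, c: cisterik)
<- created
-> cabinet.etch(p: /cruk, c: fa)
<- overwrote
-> cabinet.etch(p: /face, c: fuprepra_er)
<- created
-> cabinet.etch(p: /dra_ul, c: nedas)
<- created


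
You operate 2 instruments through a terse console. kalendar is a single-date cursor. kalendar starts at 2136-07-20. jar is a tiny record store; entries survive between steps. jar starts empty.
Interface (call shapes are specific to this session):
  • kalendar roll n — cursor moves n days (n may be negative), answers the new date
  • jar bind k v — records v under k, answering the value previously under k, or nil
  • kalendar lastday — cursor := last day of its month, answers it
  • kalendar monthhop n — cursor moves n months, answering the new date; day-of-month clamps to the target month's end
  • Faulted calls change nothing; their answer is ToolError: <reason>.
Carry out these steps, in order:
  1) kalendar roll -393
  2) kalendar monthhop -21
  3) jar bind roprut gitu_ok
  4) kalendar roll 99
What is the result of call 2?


-> kalendar roll(n: -393)
<- 2135-06-23
-> kalendar monthhop(n: -21)
<- 2133-09-23
-> jar bind(k: roprut, v: gitu_ok)
<- nil
-> kalendar roll(n: 99)
<- 2133-12-31

Answer: 2133-09-23


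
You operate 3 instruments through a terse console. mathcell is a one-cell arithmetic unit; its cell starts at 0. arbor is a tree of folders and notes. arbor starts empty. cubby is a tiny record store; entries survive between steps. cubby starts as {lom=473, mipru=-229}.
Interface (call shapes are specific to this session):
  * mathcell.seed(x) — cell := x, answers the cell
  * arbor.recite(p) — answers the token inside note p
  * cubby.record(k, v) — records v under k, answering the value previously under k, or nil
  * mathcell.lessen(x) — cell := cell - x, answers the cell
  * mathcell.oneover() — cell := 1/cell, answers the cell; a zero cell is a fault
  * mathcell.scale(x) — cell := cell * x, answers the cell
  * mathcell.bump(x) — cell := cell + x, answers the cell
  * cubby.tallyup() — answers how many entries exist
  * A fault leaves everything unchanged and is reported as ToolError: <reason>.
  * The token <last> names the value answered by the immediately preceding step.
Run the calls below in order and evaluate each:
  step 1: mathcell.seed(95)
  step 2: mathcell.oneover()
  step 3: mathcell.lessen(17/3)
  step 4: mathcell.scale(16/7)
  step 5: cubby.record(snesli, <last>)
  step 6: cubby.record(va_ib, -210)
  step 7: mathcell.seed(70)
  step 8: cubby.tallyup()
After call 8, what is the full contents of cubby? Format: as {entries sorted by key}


Answer: {lom=473, mipru=-229, snesli=-25792/1995, va_ib=-210}

Derivation:
-> mathcell.seed(x: 95)
<- 95
-> mathcell.oneover()
<- 1/95
-> mathcell.lessen(x: 17/3)
<- -1612/285
-> mathcell.scale(x: 16/7)
<- -25792/1995
-> cubby.record(k: snesli, v: <last>)
<- nil
-> cubby.record(k: va_ib, v: -210)
<- nil
-> mathcell.seed(x: 70)
<- 70
-> cubby.tallyup()
<- 4
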